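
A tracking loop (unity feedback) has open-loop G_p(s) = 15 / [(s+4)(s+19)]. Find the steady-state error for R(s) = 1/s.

76/91

The open loop has no poles at the origin → type 0 system.
K_p = lim_{s→0} G_p(s) = 15 / (4·19) = 15/76.
e_ss = 1/(1 + K_p) = 1/(91/76) = 76/91.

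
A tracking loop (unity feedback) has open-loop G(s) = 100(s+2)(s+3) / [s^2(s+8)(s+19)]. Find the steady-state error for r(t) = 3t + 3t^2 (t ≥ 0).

Two free integrators in G(s): this is a type 2 system. By superposition:
  • 3t: tracked with zero error.
  • 3t^2: e_ss = 6/K_a with K_a=75/19 → 1.52.
Total e_ss = 1.52.

1.52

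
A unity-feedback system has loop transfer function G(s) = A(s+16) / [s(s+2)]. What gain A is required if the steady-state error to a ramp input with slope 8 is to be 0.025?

The open loop has one pole at the origin → type 1 system.
K_v = lim_{s→0} s·G(s) = A·16 / (2) = 8·A.
e_ss = 8/K_v = 0.025 ⇒ K_v = 320 ⇒ A = 320/8 = 40.

40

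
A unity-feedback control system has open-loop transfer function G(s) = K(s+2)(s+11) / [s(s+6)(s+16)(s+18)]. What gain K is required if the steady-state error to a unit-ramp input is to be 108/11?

8

The open loop has one pole at the origin → type 1 system.
K_v = lim_{s→0} s·G(s) = K·2·11 / (6·16·18) = (11/864)·K.
e_ss = 1/K_v = 108/11 ⇒ K_v = 11/108 ⇒ K = (11/108)/(11/864) = 8.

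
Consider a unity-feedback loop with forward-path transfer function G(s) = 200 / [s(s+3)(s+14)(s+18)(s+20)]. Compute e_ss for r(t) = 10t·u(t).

756

One free integrator in G(s): this is a type 1 system.
K_v = lim_{s→0} s·G(s) = 200 / (3·14·18·20) = 5/378.
e_ss = 10/K_v = 10/(5/378) = 756.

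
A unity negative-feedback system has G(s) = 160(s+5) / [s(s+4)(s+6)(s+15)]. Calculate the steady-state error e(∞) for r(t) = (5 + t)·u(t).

The open loop has one pole at the origin → type 1 system. Treating each term separately:
  • 5: tracked with zero error.
  • t: e_ss = 1/K_v with K_v=20/9 → 0.45.
Total e_ss = 0.45.

0.45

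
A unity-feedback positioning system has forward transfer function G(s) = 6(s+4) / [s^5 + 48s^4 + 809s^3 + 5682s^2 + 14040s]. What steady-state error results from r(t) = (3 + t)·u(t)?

585

The denominator has no term below 14040s — 1 pole at s=0, type 1. By superposition:
  • 3: tracked with zero error.
  • t: e_ss = 1/K_v with K_v=1/585 → 585.
Total e_ss = 585.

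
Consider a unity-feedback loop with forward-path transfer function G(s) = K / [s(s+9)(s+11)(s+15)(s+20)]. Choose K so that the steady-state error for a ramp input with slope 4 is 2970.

40

One free integrator in G(s): this is a type 1 system.
K_v = lim_{s→0} s·G(s) = K / (9·11·15·20) = (1/29700)·K.
e_ss = 4/K_v = 2970 ⇒ K_v = 2/1485 ⇒ K = (2/1485)/(1/29700) = 40.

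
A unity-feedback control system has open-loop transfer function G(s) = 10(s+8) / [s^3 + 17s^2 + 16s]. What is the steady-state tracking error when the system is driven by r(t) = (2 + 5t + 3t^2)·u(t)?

infinity

Factoring s from the denominator leaves a polynomial with constant term 16, so the system is type 1. Treating each term separately:
  • 2: tracked with zero error.
  • 5t: e_ss = 5/K_v with K_v=5 → 1.
  • 3t^2: a type-1 system cannot track it, e_ss → ∞.
The unbounded component dominates.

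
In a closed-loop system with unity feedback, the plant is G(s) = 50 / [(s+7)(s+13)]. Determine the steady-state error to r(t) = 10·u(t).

910/141

System type = 0 (no poles at s=0).
K_p = lim_{s→0} G(s) = 50 / (7·13) = 50/91.
e_ss = 10/(1 + K_p) = 10/(141/91) = 910/141.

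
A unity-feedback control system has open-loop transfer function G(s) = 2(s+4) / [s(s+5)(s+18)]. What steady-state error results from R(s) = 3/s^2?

One free integrator in G(s): this is a type 1 system.
K_v = lim_{s→0} s·G(s) = 2·4 / (5·18) = 4/45.
e_ss = 3/K_v = 3/(4/45) = 33.75.

33.75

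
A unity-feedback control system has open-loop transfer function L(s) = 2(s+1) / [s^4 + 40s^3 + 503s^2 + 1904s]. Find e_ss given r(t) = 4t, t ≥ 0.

3808

The denominator has no term below 1904s — 1 pole at s=0, type 1.
K_v = lim_{s→0} s·L(s) = 2·1 / 1904 = 1/952.
e_ss = 4/K_v = 4/(1/952) = 3808.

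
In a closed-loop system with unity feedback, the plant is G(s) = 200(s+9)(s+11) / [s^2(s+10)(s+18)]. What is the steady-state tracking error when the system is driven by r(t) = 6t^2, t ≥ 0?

6/55

The open loop has two poles at the origin → type 2 system.
K_a = lim_{s→0} s^2·G(s) = 200·9·11 / (10·18) = 110.
r(t) = 6t^2 gives R(s) = 12/s^3.
e_ss = 12/K_a = 12/110 = 6/55.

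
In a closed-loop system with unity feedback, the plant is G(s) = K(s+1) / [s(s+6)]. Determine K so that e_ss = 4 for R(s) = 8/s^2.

One free integrator in G(s): this is a type 1 system.
K_v = lim_{s→0} s·G(s) = K·1 / (6) = (1/6)·K.
e_ss = 8/K_v = 4 ⇒ K_v = 2 ⇒ K = 2/(1/6) = 12.

12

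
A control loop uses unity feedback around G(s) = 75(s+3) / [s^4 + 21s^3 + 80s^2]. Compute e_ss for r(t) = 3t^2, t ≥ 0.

32/15

Factoring s^2 from the denominator leaves a polynomial with constant term 80, so the system is type 2.
K_a = lim_{s→0} s^2·G(s) = 75·3 / 80 = 2.8125.
r(t) = 3t^2 gives R(s) = 6/s^3.
e_ss = 6/K_a = 6/2.8125 = 32/15.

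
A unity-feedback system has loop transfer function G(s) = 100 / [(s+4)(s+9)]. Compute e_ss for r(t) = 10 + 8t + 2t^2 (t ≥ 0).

infinity

System type = 0 (no poles at s=0). By superposition:
  • 10: e_ss = 10/(1+K_p) with K_p=25/9 → 45/17.
  • 8t: a type-0 system cannot track it, e_ss → ∞.
  • 2t^2: a type-0 system cannot track it, e_ss → ∞.
The unbounded component dominates.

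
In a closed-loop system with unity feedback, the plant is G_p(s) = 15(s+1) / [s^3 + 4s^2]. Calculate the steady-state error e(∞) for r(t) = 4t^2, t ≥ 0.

32/15

The denominator has no term below 4s^2 — 2 poles at s=0, type 2.
K_a = lim_{s→0} s^2·G_p(s) = 15·1 / 4 = 3.75.
r(t) = 4t^2 gives R(s) = 8/s^3.
e_ss = 8/K_a = 8/3.75 = 32/15.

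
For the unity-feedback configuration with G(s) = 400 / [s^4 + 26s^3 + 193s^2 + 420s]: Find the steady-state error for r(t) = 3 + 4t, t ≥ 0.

Lowest-order denominator term is 420s, so the open loop has 1 pole at the origin → type 1 system. Treating each term separately:
  • 3: tracked with zero error.
  • 4t: e_ss = 4/K_v with K_v=20/21 → 4.2.
Total e_ss = 4.2.

4.2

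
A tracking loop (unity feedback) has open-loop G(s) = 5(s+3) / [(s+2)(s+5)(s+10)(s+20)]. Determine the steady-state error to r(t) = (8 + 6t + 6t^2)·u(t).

infinity

The open loop has no poles at the origin → type 0 system. Treating each term separately:
  • 8: e_ss = 8/(1+K_p) with K_p=0.0075 → 3200/403.
  • 6t: a type-0 system cannot track it, e_ss → ∞.
  • 6t^2: a type-0 system cannot track it, e_ss → ∞.
The unbounded component dominates.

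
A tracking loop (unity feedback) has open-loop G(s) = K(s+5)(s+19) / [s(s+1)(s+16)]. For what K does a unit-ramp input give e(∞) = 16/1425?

One free integrator in G(s): this is a type 1 system.
K_v = lim_{s→0} s·G(s) = K·5·19 / (1·16) = 5.9375·K.
e_ss = 1/K_v = 16/1425 ⇒ K_v = 89.0625 ⇒ K = 89.0625/5.9375 = 15.

15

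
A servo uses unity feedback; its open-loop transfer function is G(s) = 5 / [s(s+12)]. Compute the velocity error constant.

5/12

System type = 1 (one pole at s=0).
K_v = lim_{s→0} s·G(s) = 5 / (12) = 5/12.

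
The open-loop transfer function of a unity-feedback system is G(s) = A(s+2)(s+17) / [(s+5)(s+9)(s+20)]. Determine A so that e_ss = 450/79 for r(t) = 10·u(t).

20

No free integrators in G(s): this is a type 0 system.
K_p = lim_{s→0} G(s) = A·2·17 / (5·9·20) = (17/450)·A.
e_ss = 10/(1 + K_p) = 450/79 ⇒ 1 + (17/450)·A = 79/45 ⇒ A = 20.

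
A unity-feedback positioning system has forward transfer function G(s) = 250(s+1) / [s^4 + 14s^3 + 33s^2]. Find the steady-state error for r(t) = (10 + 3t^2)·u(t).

0.792

Factoring s^2 from the denominator leaves a polynomial with constant term 33, so the system is type 2. Taking each input component in turn:
  • 10: tracked with zero error.
  • 3t^2: e_ss = 6/K_a with K_a=250/33 → 0.792.
Total e_ss = 0.792.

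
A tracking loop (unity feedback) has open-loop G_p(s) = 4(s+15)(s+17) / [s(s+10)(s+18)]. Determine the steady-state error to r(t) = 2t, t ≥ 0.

One free integrator in G_p(s): this is a type 1 system.
K_v = lim_{s→0} s·G_p(s) = 4·15·17 / (10·18) = 17/3.
e_ss = 2/K_v = 2/(17/3) = 6/17.

6/17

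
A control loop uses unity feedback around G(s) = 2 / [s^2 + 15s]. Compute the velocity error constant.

2/15

Lowest-order denominator term is 15s, so the open loop has 1 pole at the origin → type 1 system.
K_v = lim_{s→0} s·G(s) = 2 / 15 = 2/15.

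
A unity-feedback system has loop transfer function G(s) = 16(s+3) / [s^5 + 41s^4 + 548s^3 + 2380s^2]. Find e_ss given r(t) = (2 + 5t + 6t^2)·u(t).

595

The denominator has no term below 2380s^2 — 2 poles at s=0, type 2. By superposition:
  • 2: tracked with zero error.
  • 5t: tracked with zero error.
  • 6t^2: e_ss = 12/K_a with K_a=12/595 → 595.
Total e_ss = 595.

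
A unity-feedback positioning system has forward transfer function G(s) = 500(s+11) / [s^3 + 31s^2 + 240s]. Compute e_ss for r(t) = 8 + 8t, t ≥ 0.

96/275

Factoring s from the denominator leaves a polynomial with constant term 240, so the system is type 1. By superposition:
  • 8: tracked with zero error.
  • 8t: e_ss = 8/K_v with K_v=275/12 → 96/275.
Total e_ss = 96/275.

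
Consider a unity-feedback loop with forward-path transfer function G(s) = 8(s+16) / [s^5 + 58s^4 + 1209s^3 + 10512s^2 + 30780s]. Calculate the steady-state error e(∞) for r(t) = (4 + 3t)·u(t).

23085/32

The denominator has no term below 30780s — 1 pole at s=0, type 1. Taking each input component in turn:
  • 4: tracked with zero error.
  • 3t: e_ss = 3/K_v with K_v=32/7695 → 23085/32.
Total e_ss = 23085/32.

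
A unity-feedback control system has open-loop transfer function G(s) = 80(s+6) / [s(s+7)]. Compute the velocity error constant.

480/7

One free integrator in G(s): this is a type 1 system.
K_v = lim_{s→0} s·G(s) = 80·6 / (7) = 480/7.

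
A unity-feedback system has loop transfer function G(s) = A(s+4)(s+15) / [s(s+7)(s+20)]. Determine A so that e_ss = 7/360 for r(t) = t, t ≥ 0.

120

One free integrator in G(s): this is a type 1 system.
K_v = lim_{s→0} s·G(s) = A·4·15 / (7·20) = (3/7)·A.
e_ss = 1/K_v = 7/360 ⇒ K_v = 360/7 ⇒ A = (360/7)/(3/7) = 120.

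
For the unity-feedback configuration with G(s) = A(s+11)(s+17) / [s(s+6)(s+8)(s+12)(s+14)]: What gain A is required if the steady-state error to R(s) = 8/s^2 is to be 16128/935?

G(s) has one factor of s in the denominator, so the system is type 1.
K_v = lim_{s→0} s·G(s) = A·11·17 / (6·8·12·14) = (187/8064)·A.
e_ss = 8/K_v = 16128/935 ⇒ K_v = 935/2016 ⇒ A = (935/2016)/(187/8064) = 20.

20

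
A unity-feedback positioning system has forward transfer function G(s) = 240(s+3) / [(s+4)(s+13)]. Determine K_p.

No free integrators in G(s): this is a type 0 system.
K_p = lim_{s→0} G(s) = 240·3 / (4·13) = 180/13.

180/13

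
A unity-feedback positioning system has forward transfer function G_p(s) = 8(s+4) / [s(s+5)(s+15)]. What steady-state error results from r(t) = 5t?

One free integrator in G_p(s): this is a type 1 system.
K_v = lim_{s→0} s·G_p(s) = 8·4 / (5·15) = 32/75.
e_ss = 5/K_v = 5/(32/75) = 375/32.

375/32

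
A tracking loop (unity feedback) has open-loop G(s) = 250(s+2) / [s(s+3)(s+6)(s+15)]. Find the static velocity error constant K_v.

G(s) has one factor of s in the denominator, so the system is type 1.
K_v = lim_{s→0} s·G(s) = 250·2 / (3·6·15) = 50/27.

50/27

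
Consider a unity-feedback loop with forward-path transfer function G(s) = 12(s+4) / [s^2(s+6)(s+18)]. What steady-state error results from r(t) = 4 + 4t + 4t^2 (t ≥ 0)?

System type = 2 (two poles at s=0). Treating each term separately:
  • 4: tracked with zero error.
  • 4t: tracked with zero error.
  • 4t^2: e_ss = 8/K_a with K_a=4/9 → 18.
Total e_ss = 18.

18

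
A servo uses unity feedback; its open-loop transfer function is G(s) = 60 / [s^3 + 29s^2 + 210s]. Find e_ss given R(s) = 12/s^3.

Lowest-order denominator term is 210s, so the open loop has 1 pole at the origin → type 1 system.
For a type-1 system K_a = 0, so e_ss to a parabolic input is unbounded.

infinity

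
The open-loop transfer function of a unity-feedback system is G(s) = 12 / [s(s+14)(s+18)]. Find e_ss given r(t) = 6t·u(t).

126

The open loop has one pole at the origin → type 1 system.
K_v = lim_{s→0} s·G(s) = 12 / (14·18) = 1/21.
e_ss = 6/K_v = 6/(1/21) = 126.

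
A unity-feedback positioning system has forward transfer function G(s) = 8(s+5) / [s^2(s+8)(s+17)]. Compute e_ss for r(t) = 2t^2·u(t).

13.6

System type = 2 (two poles at s=0).
K_a = lim_{s→0} s^2·G(s) = 8·5 / (8·17) = 5/17.
r(t) = 2t^2 gives R(s) = 4/s^3.
e_ss = 4/K_a = 4/(5/17) = 13.6.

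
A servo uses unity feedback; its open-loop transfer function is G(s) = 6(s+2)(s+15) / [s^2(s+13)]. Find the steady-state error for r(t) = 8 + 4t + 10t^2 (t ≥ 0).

The open loop has two poles at the origin → type 2 system. Taking each input component in turn:
  • 8: tracked with zero error.
  • 4t: tracked with zero error.
  • 10t^2: e_ss = 20/K_a with K_a=180/13 → 13/9.
Total e_ss = 13/9.

13/9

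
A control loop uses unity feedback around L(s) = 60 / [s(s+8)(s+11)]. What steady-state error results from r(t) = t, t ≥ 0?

System type = 1 (one pole at s=0).
K_v = lim_{s→0} s·L(s) = 60 / (8·11) = 15/22.
e_ss = 1/K_v = 1/(15/22) = 22/15.

22/15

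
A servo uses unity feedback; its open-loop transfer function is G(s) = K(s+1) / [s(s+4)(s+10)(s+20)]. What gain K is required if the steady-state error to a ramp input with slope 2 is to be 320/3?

15

The open loop has one pole at the origin → type 1 system.
K_v = lim_{s→0} s·G(s) = K·1 / (4·10·20) = (1/800)·K.
e_ss = 2/K_v = 320/3 ⇒ K_v = 3/160 ⇒ K = (3/160)/(1/800) = 15.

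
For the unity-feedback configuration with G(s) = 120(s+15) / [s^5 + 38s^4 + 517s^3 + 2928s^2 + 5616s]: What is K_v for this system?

25/78

Factoring s from the denominator leaves a polynomial with constant term 5616, so the system is type 1.
K_v = lim_{s→0} s·G(s) = 120·15 / 5616 = 25/78.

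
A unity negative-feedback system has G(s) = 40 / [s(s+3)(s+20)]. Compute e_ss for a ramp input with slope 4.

The open loop has one pole at the origin → type 1 system.
K_v = lim_{s→0} s·G(s) = 40 / (3·20) = 2/3.
e_ss = 4/K_v = 4/(2/3) = 6.

6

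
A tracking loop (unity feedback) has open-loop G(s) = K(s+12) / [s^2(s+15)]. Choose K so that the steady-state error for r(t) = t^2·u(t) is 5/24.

12

Two free integrators in G(s): this is a type 2 system.
K_a = lim_{s→0} s^2·G(s) = K·12 / (15) = 0.8·K.
e_ss = 2/K_a = 5/24 ⇒ K_a = 9.6 ⇒ K = 9.6/0.8 = 12.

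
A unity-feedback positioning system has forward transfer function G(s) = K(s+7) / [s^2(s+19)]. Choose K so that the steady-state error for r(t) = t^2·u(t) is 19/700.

G(s) has two factors of s in the denominator, so the system is type 2.
K_a = lim_{s→0} s^2·G(s) = K·7 / (19) = (7/19)·K.
e_ss = 2/K_a = 19/700 ⇒ K_a = 1400/19 ⇒ K = (1400/19)/(7/19) = 200.

200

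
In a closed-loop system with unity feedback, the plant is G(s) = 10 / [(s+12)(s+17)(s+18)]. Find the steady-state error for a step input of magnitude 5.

G(s) has no factors of s in the denominator, so the system is type 0.
K_p = lim_{s→0} G(s) = 10 / (12·17·18) = 5/1836.
e_ss = 5/(1 + K_p) = 5/(1841/1836) = 9180/1841.

9180/1841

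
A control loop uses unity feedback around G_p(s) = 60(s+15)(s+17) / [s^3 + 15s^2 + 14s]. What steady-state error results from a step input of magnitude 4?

0

The denominator has no term below 14s — 1 pole at s=0, type 1.
K_p = ∞ for a type-1 system; e_ss to a step is zero.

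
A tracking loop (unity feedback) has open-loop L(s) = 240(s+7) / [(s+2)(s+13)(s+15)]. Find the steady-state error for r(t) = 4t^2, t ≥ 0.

infinity

The open loop has no poles at the origin → type 0 system.
For a type-0 system K_a = 0, so e_ss to a parabolic input is unbounded.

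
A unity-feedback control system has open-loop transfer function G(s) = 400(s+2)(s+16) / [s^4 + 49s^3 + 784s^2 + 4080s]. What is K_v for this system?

The denominator has no term below 4080s — 1 pole at s=0, type 1.
K_v = lim_{s→0} s·G(s) = 400·2·16 / 4080 = 160/51.

160/51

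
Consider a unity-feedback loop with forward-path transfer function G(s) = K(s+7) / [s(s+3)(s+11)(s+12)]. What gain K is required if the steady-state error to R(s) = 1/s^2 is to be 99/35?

20

G(s) has one factor of s in the denominator, so the system is type 1.
K_v = lim_{s→0} s·G(s) = K·7 / (3·11·12) = (7/396)·K.
e_ss = 1/K_v = 99/35 ⇒ K_v = 35/99 ⇒ K = (35/99)/(7/396) = 20.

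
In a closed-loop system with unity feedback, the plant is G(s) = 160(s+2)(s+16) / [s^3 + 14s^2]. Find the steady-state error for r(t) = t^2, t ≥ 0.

Factoring s^2 from the denominator leaves a polynomial with constant term 14, so the system is type 2.
K_a = lim_{s→0} s^2·G(s) = 160·2·16 / 14 = 2560/7.
r(t) = t^2 gives R(s) = 2/s^3.
e_ss = 2/K_a = 2/(2560/7) = 7/1280.

7/1280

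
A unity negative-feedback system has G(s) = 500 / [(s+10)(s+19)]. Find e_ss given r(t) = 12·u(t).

G(s) has no factors of s in the denominator, so the system is type 0.
K_p = lim_{s→0} G(s) = 500 / (10·19) = 50/19.
e_ss = 12/(1 + K_p) = 12/(69/19) = 76/23.

76/23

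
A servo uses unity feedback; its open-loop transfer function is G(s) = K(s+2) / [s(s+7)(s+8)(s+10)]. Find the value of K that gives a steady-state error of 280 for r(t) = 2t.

2

G(s) has one factor of s in the denominator, so the system is type 1.
K_v = lim_{s→0} s·G(s) = K·2 / (7·8·10) = (1/280)·K.
e_ss = 2/K_v = 280 ⇒ K_v = 1/140 ⇒ K = (1/140)/(1/280) = 2.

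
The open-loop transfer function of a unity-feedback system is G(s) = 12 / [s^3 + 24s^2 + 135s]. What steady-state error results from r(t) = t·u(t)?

11.25

Lowest-order denominator term is 135s, so the open loop has 1 pole at the origin → type 1 system.
K_v = lim_{s→0} s·G(s) = 12 / 135 = 4/45.
e_ss = 1/K_v = 1/(4/45) = 11.25.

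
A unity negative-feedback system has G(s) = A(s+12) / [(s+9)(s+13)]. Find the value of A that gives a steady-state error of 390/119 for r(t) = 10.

20

The open loop has no poles at the origin → type 0 system.
K_p = lim_{s→0} G(s) = A·12 / (9·13) = (4/39)·A.
e_ss = 10/(1 + K_p) = 390/119 ⇒ 1 + (4/39)·A = 119/39 ⇒ A = 20.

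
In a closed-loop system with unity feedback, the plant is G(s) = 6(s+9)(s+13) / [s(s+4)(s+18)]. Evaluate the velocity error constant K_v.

9.75

System type = 1 (one pole at s=0).
K_v = lim_{s→0} s·G(s) = 6·9·13 / (4·18) = 9.75.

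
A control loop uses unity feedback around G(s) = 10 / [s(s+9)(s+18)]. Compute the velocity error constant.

The open loop has one pole at the origin → type 1 system.
K_v = lim_{s→0} s·G(s) = 10 / (9·18) = 5/81.

5/81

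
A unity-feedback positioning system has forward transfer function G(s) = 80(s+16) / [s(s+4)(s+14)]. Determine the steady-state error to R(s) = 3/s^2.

21/160

One free integrator in G(s): this is a type 1 system.
K_v = lim_{s→0} s·G(s) = 80·16 / (4·14) = 160/7.
e_ss = 3/K_v = 3/(160/7) = 21/160.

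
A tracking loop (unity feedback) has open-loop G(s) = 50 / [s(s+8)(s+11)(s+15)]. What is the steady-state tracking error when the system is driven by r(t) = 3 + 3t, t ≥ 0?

G(s) has one factor of s in the denominator, so the system is type 1. Taking each input component in turn:
  • 3: tracked with zero error.
  • 3t: e_ss = 3/K_v with K_v=5/132 → 79.2.
Total e_ss = 79.2.

79.2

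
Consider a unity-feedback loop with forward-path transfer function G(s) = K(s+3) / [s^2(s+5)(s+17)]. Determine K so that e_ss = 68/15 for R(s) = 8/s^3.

Two free integrators in G(s): this is a type 2 system.
K_a = lim_{s→0} s^2·G(s) = K·3 / (5·17) = (3/85)·K.
e_ss = 8/K_a = 68/15 ⇒ K_a = 30/17 ⇒ K = (30/17)/(3/85) = 50.

50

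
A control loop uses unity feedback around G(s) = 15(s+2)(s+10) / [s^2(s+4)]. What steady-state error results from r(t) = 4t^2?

8/75

G(s) has two factors of s in the denominator, so the system is type 2.
K_a = lim_{s→0} s^2·G(s) = 15·2·10 / (4) = 75.
r(t) = 4t^2 gives R(s) = 8/s^3.
e_ss = 8/K_a = 8/75.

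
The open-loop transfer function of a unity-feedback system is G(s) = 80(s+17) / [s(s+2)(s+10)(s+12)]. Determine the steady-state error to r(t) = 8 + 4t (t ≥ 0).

12/17

The open loop has one pole at the origin → type 1 system. Taking each input component in turn:
  • 8: tracked with zero error.
  • 4t: e_ss = 4/K_v with K_v=17/3 → 12/17.
Total e_ss = 12/17.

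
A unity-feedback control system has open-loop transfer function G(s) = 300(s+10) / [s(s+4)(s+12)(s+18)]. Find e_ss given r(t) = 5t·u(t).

1.44

System type = 1 (one pole at s=0).
K_v = lim_{s→0} s·G(s) = 300·10 / (4·12·18) = 125/36.
e_ss = 5/K_v = 5/(125/36) = 1.44.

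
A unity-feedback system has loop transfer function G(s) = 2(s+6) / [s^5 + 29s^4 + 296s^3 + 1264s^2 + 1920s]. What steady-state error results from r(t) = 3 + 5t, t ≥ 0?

Lowest-order denominator term is 1920s, so the open loop has 1 pole at the origin → type 1 system. By superposition:
  • 3: tracked with zero error.
  • 5t: e_ss = 5/K_v with K_v=1/160 → 800.
Total e_ss = 800.

800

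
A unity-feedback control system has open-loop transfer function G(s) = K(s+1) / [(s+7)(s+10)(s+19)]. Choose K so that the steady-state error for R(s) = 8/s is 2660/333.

2

System type = 0 (no poles at s=0).
K_p = lim_{s→0} G(s) = K·1 / (7·10·19) = (1/1330)·K.
e_ss = 8/(1 + K_p) = 2660/333 ⇒ 1 + (1/1330)·K = 666/665 ⇒ K = 2.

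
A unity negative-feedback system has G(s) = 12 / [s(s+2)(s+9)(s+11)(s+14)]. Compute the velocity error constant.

One free integrator in G(s): this is a type 1 system.
K_v = lim_{s→0} s·G(s) = 12 / (2·9·11·14) = 1/231.

1/231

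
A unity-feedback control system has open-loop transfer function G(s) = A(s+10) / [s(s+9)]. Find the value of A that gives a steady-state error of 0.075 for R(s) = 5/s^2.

System type = 1 (one pole at s=0).
K_v = lim_{s→0} s·G(s) = A·10 / (9) = (10/9)·A.
e_ss = 5/K_v = 0.075 ⇒ K_v = 200/3 ⇒ A = (200/3)/(10/9) = 60.

60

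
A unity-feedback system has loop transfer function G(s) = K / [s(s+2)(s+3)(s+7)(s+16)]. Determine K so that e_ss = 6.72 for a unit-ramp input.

100

System type = 1 (one pole at s=0).
K_v = lim_{s→0} s·G(s) = K / (2·3·7·16) = (1/672)·K.
e_ss = 1/K_v = 6.72 ⇒ K_v = 25/168 ⇒ K = (25/168)/(1/672) = 100.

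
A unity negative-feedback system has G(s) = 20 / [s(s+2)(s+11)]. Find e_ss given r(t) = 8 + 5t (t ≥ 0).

System type = 1 (one pole at s=0). Treating each term separately:
  • 8: tracked with zero error.
  • 5t: e_ss = 5/K_v with K_v=10/11 → 5.5.
Total e_ss = 5.5.

5.5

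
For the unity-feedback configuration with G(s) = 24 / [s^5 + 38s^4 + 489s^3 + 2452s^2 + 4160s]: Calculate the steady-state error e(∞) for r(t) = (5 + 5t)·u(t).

The denominator has no term below 4160s — 1 pole at s=0, type 1. Taking each input component in turn:
  • 5: tracked with zero error.
  • 5t: e_ss = 5/K_v with K_v=3/520 → 2600/3.
Total e_ss = 2600/3.

2600/3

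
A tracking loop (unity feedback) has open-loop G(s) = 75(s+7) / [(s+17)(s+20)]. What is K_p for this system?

The open loop has no poles at the origin → type 0 system.
K_p = lim_{s→0} G(s) = 75·7 / (17·20) = 105/68.

105/68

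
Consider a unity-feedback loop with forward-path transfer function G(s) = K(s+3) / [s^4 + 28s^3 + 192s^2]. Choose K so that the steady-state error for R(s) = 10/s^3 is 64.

The denominator has no term below 192s^2 — 2 poles at s=0, type 2.
K_a = lim_{s→0} s^2·G(s) = K·3 / 192 = (1/64)·K.
e_ss = 10/K_a = 64 ⇒ K_a = 5/32 ⇒ K = (5/32)/(1/64) = 10.

10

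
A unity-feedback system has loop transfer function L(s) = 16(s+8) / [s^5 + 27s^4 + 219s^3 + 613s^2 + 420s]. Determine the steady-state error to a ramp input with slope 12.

Factoring s from the denominator leaves a polynomial with constant term 420, so the system is type 1.
K_v = lim_{s→0} s·L(s) = 16·8 / 420 = 32/105.
e_ss = 12/K_v = 12/(32/105) = 39.375.

39.375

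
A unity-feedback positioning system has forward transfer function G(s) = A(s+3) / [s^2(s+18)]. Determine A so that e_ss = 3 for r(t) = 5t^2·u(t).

20

Two free integrators in G(s): this is a type 2 system.
K_a = lim_{s→0} s^2·G(s) = A·3 / (18) = (1/6)·A.
e_ss = 10/K_a = 3 ⇒ K_a = 10/3 ⇒ A = (10/3)/(1/6) = 20.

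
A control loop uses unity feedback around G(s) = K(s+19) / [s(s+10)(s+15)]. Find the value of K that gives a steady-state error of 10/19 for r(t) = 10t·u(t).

G(s) has one factor of s in the denominator, so the system is type 1.
K_v = lim_{s→0} s·G(s) = K·19 / (10·15) = (19/150)·K.
e_ss = 10/K_v = 10/19 ⇒ K_v = 19 ⇒ K = 19/(19/150) = 150.

150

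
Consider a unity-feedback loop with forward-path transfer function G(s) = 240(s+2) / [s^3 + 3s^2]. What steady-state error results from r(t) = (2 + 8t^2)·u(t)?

The denominator has no term below 3s^2 — 2 poles at s=0, type 2. Treating each term separately:
  • 2: tracked with zero error.
  • 8t^2: e_ss = 16/K_a with K_a=160 → 0.1.
Total e_ss = 0.1.

0.1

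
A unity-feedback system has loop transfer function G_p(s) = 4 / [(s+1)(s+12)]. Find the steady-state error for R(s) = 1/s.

G_p(s) has no factors of s in the denominator, so the system is type 0.
K_p = lim_{s→0} G_p(s) = 4 / (1·12) = 1/3.
e_ss = 1/(1 + K_p) = 1/(4/3) = 0.75.

0.75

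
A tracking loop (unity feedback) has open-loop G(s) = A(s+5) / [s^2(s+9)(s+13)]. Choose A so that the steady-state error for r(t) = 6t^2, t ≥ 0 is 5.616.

50

The open loop has two poles at the origin → type 2 system.
K_a = lim_{s→0} s^2·G(s) = A·5 / (9·13) = (5/117)·A.
e_ss = 12/K_a = 5.616 ⇒ K_a = 250/117 ⇒ A = (250/117)/(5/117) = 50.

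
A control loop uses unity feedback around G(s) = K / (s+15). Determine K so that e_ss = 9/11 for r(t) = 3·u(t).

G(s) has no factors of s in the denominator, so the system is type 0.
K_p = lim_{s→0} G(s) = K / (15) = (1/15)·K.
e_ss = 3/(1 + K_p) = 9/11 ⇒ 1 + (1/15)·K = 11/3 ⇒ K = 40.

40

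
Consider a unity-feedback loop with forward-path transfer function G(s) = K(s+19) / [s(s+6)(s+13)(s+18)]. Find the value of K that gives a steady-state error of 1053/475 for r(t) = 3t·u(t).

100

One free integrator in G(s): this is a type 1 system.
K_v = lim_{s→0} s·G(s) = K·19 / (6·13·18) = (19/1404)·K.
e_ss = 3/K_v = 1053/475 ⇒ K_v = 475/351 ⇒ K = (475/351)/(19/1404) = 100.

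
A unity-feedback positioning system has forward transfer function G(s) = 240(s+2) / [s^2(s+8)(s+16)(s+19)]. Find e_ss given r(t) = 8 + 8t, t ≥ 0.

G(s) has two factors of s in the denominator, so the system is type 2. Treating each term separately:
  • 8: tracked with zero error.
  • 8t: tracked with zero error.
Total e_ss = 0.

0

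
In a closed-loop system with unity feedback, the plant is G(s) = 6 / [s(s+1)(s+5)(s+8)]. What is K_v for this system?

System type = 1 (one pole at s=0).
K_v = lim_{s→0} s·G(s) = 6 / (1·5·8) = 0.15.

0.15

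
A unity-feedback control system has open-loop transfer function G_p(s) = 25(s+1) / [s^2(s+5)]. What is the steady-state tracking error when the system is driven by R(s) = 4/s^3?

The open loop has two poles at the origin → type 2 system.
K_a = lim_{s→0} s^2·G_p(s) = 25·1 / (5) = 5.
r(t) = 2t^2 gives R(s) = 4/s^3.
e_ss = 4/K_a = 4/5 = 0.8.

0.8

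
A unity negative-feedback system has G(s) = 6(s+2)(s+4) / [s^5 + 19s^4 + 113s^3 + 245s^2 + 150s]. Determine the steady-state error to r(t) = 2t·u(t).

6.25

Lowest-order denominator term is 150s, so the open loop has 1 pole at the origin → type 1 system.
K_v = lim_{s→0} s·G(s) = 6·2·4 / 150 = 0.32.
e_ss = 2/K_v = 2/0.32 = 6.25.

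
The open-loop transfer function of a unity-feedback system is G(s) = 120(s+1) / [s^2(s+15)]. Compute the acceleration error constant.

System type = 2 (two poles at s=0).
K_a = lim_{s→0} s^2·G(s) = 120·1 / (15) = 8.

8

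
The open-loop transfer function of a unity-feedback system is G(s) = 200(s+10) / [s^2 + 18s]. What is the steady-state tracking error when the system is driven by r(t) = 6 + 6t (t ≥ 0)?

The denominator has no term below 18s — 1 pole at s=0, type 1. Taking each input component in turn:
  • 6: tracked with zero error.
  • 6t: e_ss = 6/K_v with K_v=1000/9 → 0.054.
Total e_ss = 0.054.

0.054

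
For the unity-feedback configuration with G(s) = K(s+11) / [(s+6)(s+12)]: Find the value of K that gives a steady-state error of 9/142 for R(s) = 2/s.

200

G(s) has no factors of s in the denominator, so the system is type 0.
K_p = lim_{s→0} G(s) = K·11 / (6·12) = (11/72)·K.
e_ss = 2/(1 + K_p) = 9/142 ⇒ 1 + (11/72)·K = 284/9 ⇒ K = 200.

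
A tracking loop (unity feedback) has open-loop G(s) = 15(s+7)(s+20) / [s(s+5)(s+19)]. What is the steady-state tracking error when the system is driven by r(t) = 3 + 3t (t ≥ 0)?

System type = 1 (one pole at s=0). By superposition:
  • 3: tracked with zero error.
  • 3t: e_ss = 3/K_v with K_v=420/19 → 19/140.
Total e_ss = 19/140.

19/140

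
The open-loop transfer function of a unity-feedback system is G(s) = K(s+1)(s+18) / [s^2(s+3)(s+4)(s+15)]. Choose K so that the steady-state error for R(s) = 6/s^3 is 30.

System type = 2 (two poles at s=0).
K_a = lim_{s→0} s^2·G(s) = K·1·18 / (3·4·15) = 0.1·K.
e_ss = 6/K_a = 30 ⇒ K_a = 0.2 ⇒ K = 0.2/0.1 = 2.

2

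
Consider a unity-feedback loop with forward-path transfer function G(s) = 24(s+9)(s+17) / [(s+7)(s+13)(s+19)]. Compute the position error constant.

3672/1729

System type = 0 (no poles at s=0).
K_p = lim_{s→0} G(s) = 24·9·17 / (7·13·19) = 3672/1729.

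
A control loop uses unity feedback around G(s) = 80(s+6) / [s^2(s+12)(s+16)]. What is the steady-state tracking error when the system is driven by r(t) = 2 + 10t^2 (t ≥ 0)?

Two free integrators in G(s): this is a type 2 system. Treating each term separately:
  • 2: tracked with zero error.
  • 10t^2: e_ss = 20/K_a with K_a=2.5 → 8.
Total e_ss = 8.

8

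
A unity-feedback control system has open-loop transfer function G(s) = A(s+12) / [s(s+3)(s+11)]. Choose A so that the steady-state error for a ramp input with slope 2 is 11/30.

15

G(s) has one factor of s in the denominator, so the system is type 1.
K_v = lim_{s→0} s·G(s) = A·12 / (3·11) = (4/11)·A.
e_ss = 2/K_v = 11/30 ⇒ K_v = 60/11 ⇒ A = (60/11)/(4/11) = 15.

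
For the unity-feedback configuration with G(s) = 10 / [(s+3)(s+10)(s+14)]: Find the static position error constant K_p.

1/42

No free integrators in G(s): this is a type 0 system.
K_p = lim_{s→0} G(s) = 10 / (3·10·14) = 1/42.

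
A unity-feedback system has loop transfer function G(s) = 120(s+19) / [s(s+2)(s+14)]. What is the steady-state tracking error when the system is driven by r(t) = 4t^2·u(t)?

System type = 1 (one pole at s=0).
K_a = lim_{s→0} s^2·G(s) = 0; the steady-state error to this parabolic input grows without bound.

infinity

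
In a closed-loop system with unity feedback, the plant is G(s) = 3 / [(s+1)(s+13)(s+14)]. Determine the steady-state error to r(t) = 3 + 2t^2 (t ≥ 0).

No free integrators in G(s): this is a type 0 system. Taking each input component in turn:
  • 3: e_ss = 3/(1+K_p) with K_p=3/182 → 546/185.
  • 2t^2: a type-0 system cannot track it, e_ss → ∞.
The unbounded component dominates.

infinity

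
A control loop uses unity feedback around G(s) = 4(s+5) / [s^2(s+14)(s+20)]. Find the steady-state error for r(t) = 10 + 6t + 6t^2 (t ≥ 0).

Two free integrators in G(s): this is a type 2 system. By superposition:
  • 10: tracked with zero error.
  • 6t: tracked with zero error.
  • 6t^2: e_ss = 12/K_a with K_a=1/14 → 168.
Total e_ss = 168.

168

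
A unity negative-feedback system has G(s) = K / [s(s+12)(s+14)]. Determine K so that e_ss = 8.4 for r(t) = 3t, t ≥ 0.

The open loop has one pole at the origin → type 1 system.
K_v = lim_{s→0} s·G(s) = K / (12·14) = (1/168)·K.
e_ss = 3/K_v = 8.4 ⇒ K_v = 5/14 ⇒ K = (5/14)/(1/168) = 60.

60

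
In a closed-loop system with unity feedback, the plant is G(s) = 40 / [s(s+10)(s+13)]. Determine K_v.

The open loop has one pole at the origin → type 1 system.
K_v = lim_{s→0} s·G(s) = 40 / (10·13) = 4/13.

4/13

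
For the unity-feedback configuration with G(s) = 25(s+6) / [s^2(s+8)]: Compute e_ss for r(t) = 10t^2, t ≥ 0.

The open loop has two poles at the origin → type 2 system.
K_a = lim_{s→0} s^2·G(s) = 25·6 / (8) = 18.75.
r(t) = 10t^2 gives R(s) = 20/s^3.
e_ss = 20/K_a = 20/18.75 = 16/15.

16/15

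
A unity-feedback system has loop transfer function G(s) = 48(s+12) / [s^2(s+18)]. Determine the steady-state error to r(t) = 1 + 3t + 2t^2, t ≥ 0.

0.125

System type = 2 (two poles at s=0). Taking each input component in turn:
  • 1: tracked with zero error.
  • 3t: tracked with zero error.
  • 2t^2: e_ss = 4/K_a with K_a=32 → 0.125.
Total e_ss = 0.125.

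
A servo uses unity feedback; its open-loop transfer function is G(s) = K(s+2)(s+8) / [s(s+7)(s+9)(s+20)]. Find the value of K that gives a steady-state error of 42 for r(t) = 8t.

15

One free integrator in G(s): this is a type 1 system.
K_v = lim_{s→0} s·G(s) = K·2·8 / (7·9·20) = (4/315)·K.
e_ss = 8/K_v = 42 ⇒ K_v = 4/21 ⇒ K = (4/21)/(4/315) = 15.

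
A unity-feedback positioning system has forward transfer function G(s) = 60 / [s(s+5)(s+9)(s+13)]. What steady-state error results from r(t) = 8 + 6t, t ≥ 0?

G(s) has one factor of s in the denominator, so the system is type 1. Taking each input component in turn:
  • 8: tracked with zero error.
  • 6t: e_ss = 6/K_v with K_v=4/39 → 58.5.
Total e_ss = 58.5.

58.5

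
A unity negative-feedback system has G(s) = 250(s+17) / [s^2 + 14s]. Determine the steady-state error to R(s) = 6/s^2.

The denominator has no term below 14s — 1 pole at s=0, type 1.
K_v = lim_{s→0} s·G(s) = 250·17 / 14 = 2125/7.
e_ss = 6/K_v = 6/(2125/7) = 42/2125.

42/2125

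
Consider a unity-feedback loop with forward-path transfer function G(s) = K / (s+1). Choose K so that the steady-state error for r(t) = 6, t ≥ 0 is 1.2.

No free integrators in G(s): this is a type 0 system.
K_p = lim_{s→0} G(s) = K / (1) = 1·K.
e_ss = 6/(1 + K_p) = 1.2 ⇒ 1 + 1·K = 5 ⇒ K = 4.

4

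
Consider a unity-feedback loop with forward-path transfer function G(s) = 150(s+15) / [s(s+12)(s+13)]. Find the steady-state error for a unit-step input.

0

G(s) has one factor of s in the denominator, so the system is type 1.
K_p = ∞ for a type-1 system; e_ss to a step is zero.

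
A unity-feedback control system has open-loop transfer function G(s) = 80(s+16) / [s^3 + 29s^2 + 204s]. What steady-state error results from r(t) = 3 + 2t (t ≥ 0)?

The denominator has no term below 204s — 1 pole at s=0, type 1. By superposition:
  • 3: tracked with zero error.
  • 2t: e_ss = 2/K_v with K_v=320/51 → 51/160.
Total e_ss = 51/160.

51/160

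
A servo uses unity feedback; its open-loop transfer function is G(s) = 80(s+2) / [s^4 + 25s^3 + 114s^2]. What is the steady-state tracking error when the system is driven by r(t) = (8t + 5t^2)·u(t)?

The denominator has no term below 114s^2 — 2 poles at s=0, type 2. Treating each term separately:
  • 8t: tracked with zero error.
  • 5t^2: e_ss = 10/K_a with K_a=80/57 → 7.125.
Total e_ss = 7.125.

7.125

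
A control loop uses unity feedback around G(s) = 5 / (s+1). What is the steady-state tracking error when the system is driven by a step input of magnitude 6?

No free integrators in G(s): this is a type 0 system.
K_p = lim_{s→0} G(s) = 5 / (1) = 5.
e_ss = 6/(1 + K_p) = 6/6 = 1.

1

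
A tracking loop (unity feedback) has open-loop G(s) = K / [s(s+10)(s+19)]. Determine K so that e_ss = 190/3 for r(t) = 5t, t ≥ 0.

System type = 1 (one pole at s=0).
K_v = lim_{s→0} s·G(s) = K / (10·19) = (1/190)·K.
e_ss = 5/K_v = 190/3 ⇒ K_v = 3/38 ⇒ K = (3/38)/(1/190) = 15.

15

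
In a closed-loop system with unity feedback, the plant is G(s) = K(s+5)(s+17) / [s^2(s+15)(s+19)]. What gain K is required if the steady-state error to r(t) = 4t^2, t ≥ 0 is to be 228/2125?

250

System type = 2 (two poles at s=0).
K_a = lim_{s→0} s^2·G(s) = K·5·17 / (15·19) = (17/57)·K.
e_ss = 8/K_a = 228/2125 ⇒ K_a = 4250/57 ⇒ K = (4250/57)/(17/57) = 250.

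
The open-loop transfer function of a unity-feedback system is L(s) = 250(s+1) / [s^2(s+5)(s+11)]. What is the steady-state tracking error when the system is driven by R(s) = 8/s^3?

1.76

The open loop has two poles at the origin → type 2 system.
K_a = lim_{s→0} s^2·L(s) = 250·1 / (5·11) = 50/11.
r(t) = 4t^2 gives R(s) = 8/s^3.
e_ss = 8/K_a = 8/(50/11) = 1.76.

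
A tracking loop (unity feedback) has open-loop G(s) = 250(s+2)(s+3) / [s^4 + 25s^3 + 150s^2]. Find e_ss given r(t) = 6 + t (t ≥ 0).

0

Lowest-order denominator term is 150s^2, so the open loop has 2 poles at the origin → type 2 system. Treating each term separately:
  • 6: tracked with zero error.
  • t: tracked with zero error.
Total e_ss = 0.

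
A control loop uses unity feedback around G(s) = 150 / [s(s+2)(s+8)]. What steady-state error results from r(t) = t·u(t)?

The open loop has one pole at the origin → type 1 system.
K_v = lim_{s→0} s·G(s) = 150 / (2·8) = 9.375.
e_ss = 1/K_v = 1/9.375 = 8/75.

8/75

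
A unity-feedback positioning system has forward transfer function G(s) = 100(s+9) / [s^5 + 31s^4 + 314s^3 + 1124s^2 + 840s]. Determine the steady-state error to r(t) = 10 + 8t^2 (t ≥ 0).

infinity

The denominator has no term below 840s — 1 pole at s=0, type 1. Treating each term separately:
  • 10: tracked with zero error.
  • 8t^2: a type-1 system cannot track it, e_ss → ∞.
The unbounded component dominates.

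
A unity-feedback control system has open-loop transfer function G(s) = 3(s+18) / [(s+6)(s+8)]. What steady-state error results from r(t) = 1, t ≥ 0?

8/17

The open loop has no poles at the origin → type 0 system.
K_p = lim_{s→0} G(s) = 3·18 / (6·8) = 1.125.
e_ss = 1/(1 + K_p) = 1/2.125 = 8/17.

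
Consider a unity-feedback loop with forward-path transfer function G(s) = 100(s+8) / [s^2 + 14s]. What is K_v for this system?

Lowest-order denominator term is 14s, so the open loop has 1 pole at the origin → type 1 system.
K_v = lim_{s→0} s·G(s) = 100·8 / 14 = 400/7.

400/7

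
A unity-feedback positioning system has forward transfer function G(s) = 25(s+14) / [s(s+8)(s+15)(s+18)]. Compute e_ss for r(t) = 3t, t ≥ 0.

One free integrator in G(s): this is a type 1 system.
K_v = lim_{s→0} s·G(s) = 25·14 / (8·15·18) = 35/216.
e_ss = 3/K_v = 3/(35/216) = 648/35.

648/35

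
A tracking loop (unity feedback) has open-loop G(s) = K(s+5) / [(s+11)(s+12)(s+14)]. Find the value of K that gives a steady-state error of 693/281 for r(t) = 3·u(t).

80

System type = 0 (no poles at s=0).
K_p = lim_{s→0} G(s) = K·5 / (11·12·14) = (5/1848)·K.
e_ss = 3/(1 + K_p) = 693/281 ⇒ 1 + (5/1848)·K = 281/231 ⇒ K = 80.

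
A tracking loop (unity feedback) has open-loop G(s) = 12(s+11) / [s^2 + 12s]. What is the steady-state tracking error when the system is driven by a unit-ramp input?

1/11

The denominator has no term below 12s — 1 pole at s=0, type 1.
K_v = lim_{s→0} s·G(s) = 12·11 / 12 = 11.
e_ss = 1/K_v = 1/11.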